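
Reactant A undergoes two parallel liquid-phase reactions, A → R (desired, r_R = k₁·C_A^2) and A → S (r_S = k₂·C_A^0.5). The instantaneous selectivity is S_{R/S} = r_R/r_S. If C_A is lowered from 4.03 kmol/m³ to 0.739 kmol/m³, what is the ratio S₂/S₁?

0.0785

S_{R/S} = (k₁/k₂)·C_A^1.5, so S₂/S₁ = (C_{A,2}/C_{A,1})^1.5.
= (0.739/4.03)^1.5 = (0.1834)^1.5 = 0.0785.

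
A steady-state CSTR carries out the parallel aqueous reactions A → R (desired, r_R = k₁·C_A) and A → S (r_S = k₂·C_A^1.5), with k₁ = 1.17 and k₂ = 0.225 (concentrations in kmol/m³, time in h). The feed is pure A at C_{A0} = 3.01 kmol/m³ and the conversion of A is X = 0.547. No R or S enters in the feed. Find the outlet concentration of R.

Exit C_A = C_{A0}(1−X) = 3.01×0.453 = 1.364 kmol/m³.
In a CSTR the entire volume is at exit conditions, so r_R = 1.17×1.364 = 1.595 and r_S = 0.225×1.364^1.5 = 0.3582.
Fraction of consumed A going to R: r_R/(r_R+r_S) = 0.8166.
C_R = 0.8166·C_{A0}·X = 0.8166×3.01×0.547 = 1.34 kmol/m³.

1.34 kmol/m³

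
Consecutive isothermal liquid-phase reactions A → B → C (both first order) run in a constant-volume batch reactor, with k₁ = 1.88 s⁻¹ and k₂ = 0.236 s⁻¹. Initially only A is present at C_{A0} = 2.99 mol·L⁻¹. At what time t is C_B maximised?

1.26 s

For first-order series the maximum of C_B occurs at t_opt = ln(k₂/k₁)/(k₂−k₁).
= ln(0.236/1.88)/(0.236−1.88) = ln(0.1255)/-1.644 = -2.075/-1.644 = 1.26 s.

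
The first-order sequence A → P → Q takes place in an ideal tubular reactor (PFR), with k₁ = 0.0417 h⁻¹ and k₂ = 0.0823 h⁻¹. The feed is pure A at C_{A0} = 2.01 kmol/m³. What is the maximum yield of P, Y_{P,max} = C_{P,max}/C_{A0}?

0.252

For a first-order series the maximum intermediate yield is C_{P,max}/C_{A0} = (k₁/k₂)^[k₂/(k₂−k₁)].
= (0.0417/0.0823)^(0.0823/(0.0823−0.0417)) = (0.5067)^(2.027) = 0.2520.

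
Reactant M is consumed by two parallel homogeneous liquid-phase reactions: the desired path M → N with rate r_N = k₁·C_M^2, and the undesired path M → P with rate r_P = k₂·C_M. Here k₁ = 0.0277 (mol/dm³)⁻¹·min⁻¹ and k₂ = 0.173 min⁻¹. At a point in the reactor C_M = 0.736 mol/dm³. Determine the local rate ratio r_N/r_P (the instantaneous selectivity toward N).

0.118

S_{N/P} = r_N/r_P = (k₁·C_M^2)/(k₂·C_M) = (k₁/k₂)·C_M.
= (0.0277×0.7360^2) / (0.173×0.7360) = 0.01500/0.1273 = 0.118.
Since the desired path is higher order in M, keeping C_M high (PFR or concentrated feed) favours N.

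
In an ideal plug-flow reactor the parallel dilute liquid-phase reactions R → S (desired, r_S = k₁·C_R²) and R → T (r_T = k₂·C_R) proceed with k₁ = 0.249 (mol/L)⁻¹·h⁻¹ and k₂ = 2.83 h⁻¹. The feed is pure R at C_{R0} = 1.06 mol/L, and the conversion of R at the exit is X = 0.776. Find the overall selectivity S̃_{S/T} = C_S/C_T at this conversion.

C_R = C_{R0}(1−X) = 0.2374 mol/L.
Along a PFR/batch, dC_T/dC_R = −r_T/(r_S+r_T) = −k₂/(k₂+k₁·C_R).
Integrating from C_{R0} to C_R: C_T = (2.83/0.249)·ln[(2.83+0.249·1.06)/(2.83+0.249·0.237)] = 11.37·ln(3.094/2.889) = 0.7784 mol/L.
Then C_S = (C_{R0}−C_R) − C_T = 0.8226 − 0.7784 = 0.04411 mol/L.
S̃_{S/T} = C_S/C_T = 0.04411/0.7784 = 0.0567.

0.0567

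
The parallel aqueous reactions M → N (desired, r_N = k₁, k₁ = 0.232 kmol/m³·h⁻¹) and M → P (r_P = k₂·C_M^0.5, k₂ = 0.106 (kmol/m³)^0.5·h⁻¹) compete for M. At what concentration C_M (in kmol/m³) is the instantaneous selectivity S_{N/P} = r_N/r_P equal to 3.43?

0.407 kmol/m³

S_{N/P} = (k₁/k₂)·C_M^-0.5 ⇒ C_M = (S·k₂/k₁)^(-2).
= (3.43×0.106/0.232)^(-2) = (1.567)^(-2) = 0.407 kmol/m³.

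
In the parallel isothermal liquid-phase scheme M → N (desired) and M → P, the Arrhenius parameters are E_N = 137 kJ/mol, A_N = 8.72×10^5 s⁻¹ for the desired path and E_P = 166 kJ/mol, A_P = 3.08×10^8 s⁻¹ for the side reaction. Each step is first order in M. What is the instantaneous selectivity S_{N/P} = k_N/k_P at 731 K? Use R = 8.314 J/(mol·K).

k_N/k_P = (A_N/A_P)·exp[−(E_N−E_P)/(RT)] = (A_N/A_P)·exp[(E_P−E_N)/(RT)].
(E_P−E_N)/(RT) = (166−137)×10³/(8.314×731) = 29000/6078 = 4.772.
k_N/k_P = (8.72×10^5/3.08×10^8)·exp(4.772) = 0.002831 × 118.1 = 0.334.
Since E_N < E_P, lowering the temperature improves selectivity toward N.

0.334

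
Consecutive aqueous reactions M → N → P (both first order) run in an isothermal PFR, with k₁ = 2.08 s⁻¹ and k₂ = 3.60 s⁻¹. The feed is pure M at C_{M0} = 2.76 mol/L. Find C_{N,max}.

0.753 mol/L

At the optimum, C_{N,max}/C_{M0} = (k₁/k₂)^[k₂/(k₂−k₁)].
= (2.08/3.60)^(3.60/(3.60−2.08)) = (0.5778)^(2.368) = 0.2727.
C_{N,max} = 0.2727×2.76 = 0.753 mol/L.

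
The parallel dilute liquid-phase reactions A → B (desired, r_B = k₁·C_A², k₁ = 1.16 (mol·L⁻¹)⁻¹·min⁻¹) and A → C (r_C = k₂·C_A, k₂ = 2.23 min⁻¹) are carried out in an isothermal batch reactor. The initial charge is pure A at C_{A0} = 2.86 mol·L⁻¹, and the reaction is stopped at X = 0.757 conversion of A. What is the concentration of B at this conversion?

C_A = C_{A0}(1−X) = 0.6950 mol·L⁻¹.
Along a PFR/batch, dC_C/dC_A = −r_C/(r_B+r_C) = −k₂/(k₂+k₁·C_A).
Integrating from C_{A0} to C_A: C_C = (2.23/1.16)·ln[(2.23+1.16·2.86)/(2.23+1.16·0.695)] = 1.922·ln(5.548/3.036) = 1.159 mol·L⁻¹.
Then C_B = (C_{A0}−C_A) − C_C = 2.165 − 1.159 = 1.006 mol·L⁻¹.

1.01 mol·L⁻¹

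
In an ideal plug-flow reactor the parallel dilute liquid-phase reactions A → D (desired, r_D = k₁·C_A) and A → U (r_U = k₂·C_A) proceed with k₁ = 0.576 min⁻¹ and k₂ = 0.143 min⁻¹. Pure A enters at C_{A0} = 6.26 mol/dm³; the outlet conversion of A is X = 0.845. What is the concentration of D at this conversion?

C_A = C_{A0}(1−X) = 0.9703 mol/dm³.
Both paths are first order in A, so the instantaneous fraction to D is constant: dC_D/d(−C_A) = k₁/(k₁+k₂) = 0.8011.
C_D = 0.8011·(C_{A0}−C_A) = 0.8011×5.290 = 4.24 mol/dm³.

4.24 mol/dm³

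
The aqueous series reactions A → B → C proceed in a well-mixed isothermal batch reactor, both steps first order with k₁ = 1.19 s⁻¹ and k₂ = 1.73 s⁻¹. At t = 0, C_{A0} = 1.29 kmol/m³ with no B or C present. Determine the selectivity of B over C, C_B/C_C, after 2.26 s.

0.128

For first-order series with pure A initially, C_B(t) = k₁C_{A0}/(k₂−k₁)·(e^(−k₁t) − e^(−k₂t)).
e^(−k₁t) = e^(−1.19×2.26) = e^(−2.689) = 0.06792; e^(−k₂t) = e^(−3.910) = 0.02004.
C_B = 1.19×1.29/(1.73−1.19) × (0.06792−0.02004) = 2.843×0.04788 = 0.1361 kmol/m³.
C_A = C_{A0}e^(−k₁t) = 0.08762 kmol/m³, so C_C = C_{A0}−C_A−C_B = 1.066 kmol/m³; C_B/C_C = 0.128.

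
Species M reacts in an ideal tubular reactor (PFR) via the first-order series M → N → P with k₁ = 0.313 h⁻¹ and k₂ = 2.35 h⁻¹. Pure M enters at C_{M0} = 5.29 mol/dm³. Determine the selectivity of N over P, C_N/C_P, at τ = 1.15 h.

0.472

The intermediate concentration in a first-order A→B→C sequence is C_N = k₁C_{M0}(e^(−k₁τ) − e^(−k₂τ))/(k₂−k₁).
e^(−k₁τ) = e^(−0.313×1.15) = e^(−0.3599) = 0.6977; e^(−k₂τ) = e^(−2.702) = 0.06704.
C_N = 0.313×5.29/(2.35−0.313) × (0.6977−0.06704) = 0.8128×0.6307 = 0.5126 mol/dm³.
C_M = C_{M0}e^(−k₁τ) = 3.691 mol/dm³, so C_P = C_{M0}−C_M−C_N = 1.086 mol/dm³; C_N/C_P = 0.472.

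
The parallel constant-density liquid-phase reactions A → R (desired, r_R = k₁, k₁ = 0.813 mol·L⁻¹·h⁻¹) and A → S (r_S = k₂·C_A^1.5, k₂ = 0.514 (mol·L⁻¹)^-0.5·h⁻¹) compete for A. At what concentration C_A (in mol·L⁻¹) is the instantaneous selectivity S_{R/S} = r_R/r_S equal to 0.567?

1.98 mol·L⁻¹

S_{R/S} = (k₁/k₂)·C_A^-1.5 ⇒ C_A = (S·k₂/k₁)^(1/(-1.5)).
= (0.567×0.514/0.813)^(-0.6667) = (0.3585)^(-0.6667) = 1.98 mol·L⁻¹.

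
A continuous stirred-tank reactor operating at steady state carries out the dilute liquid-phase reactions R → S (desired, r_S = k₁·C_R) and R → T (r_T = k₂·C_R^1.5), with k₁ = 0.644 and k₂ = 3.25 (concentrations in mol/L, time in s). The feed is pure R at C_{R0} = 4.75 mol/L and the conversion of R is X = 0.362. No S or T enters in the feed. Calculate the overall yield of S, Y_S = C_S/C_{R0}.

0.0370

Exit C_R = C_{R0}(1−X) = 4.75×0.638 = 3.030 mol/L.
Rates in a CSTR are evaluated at the outlet concentration: r_S = 0.644×3.030 = 1.952, r_T = 3.25×3.030^1.5 = 17.15.
Fraction of consumed R going to S: r_S/(r_S+r_T) = 0.1022.
C_S = 0.1022·C_{R0}·X = 0.1022×4.75×0.362 = 0.176 mol/L; Y_S = C_S/C_{R0} = 0.0370.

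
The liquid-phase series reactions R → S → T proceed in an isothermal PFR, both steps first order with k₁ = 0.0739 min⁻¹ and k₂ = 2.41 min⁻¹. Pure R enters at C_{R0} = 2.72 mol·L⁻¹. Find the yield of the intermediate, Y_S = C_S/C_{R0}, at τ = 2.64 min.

Solving the coupled first-order balances gives C_S(τ) = [k₁/(k₂−k₁)]·C_{R0}·(e^(−k₁τ) − e^(−k₂τ)).
e^(−k₁τ) = e^(−0.0739×2.64) = e^(−0.1951) = 0.8228; e^(−k₂τ) = e^(−6.362) = 0.001725.
C_S = 0.0739×2.72/(2.41−0.0739) × (0.8228−0.001725) = 0.08604×0.8210 = 0.07064 mol·L⁻¹.
Y_S = C_S/C_{R0} = 0.07064/2.72 = 0.0260.

0.0260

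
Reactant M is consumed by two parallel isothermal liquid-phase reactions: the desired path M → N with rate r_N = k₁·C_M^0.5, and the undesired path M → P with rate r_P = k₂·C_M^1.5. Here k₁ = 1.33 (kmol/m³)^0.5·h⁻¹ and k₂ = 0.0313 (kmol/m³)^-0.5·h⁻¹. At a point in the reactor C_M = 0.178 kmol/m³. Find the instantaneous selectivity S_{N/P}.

239

S_{N/P} = r_N/r_P = (k₁·C_M^0.5)/(k₂·C_M^1.5) = (k₁/k₂)·C_M⁻¹.
= (1.33×0.1780^0.5) / (0.0313×0.1780^1.5) = 0.5611/0.002351 = 239.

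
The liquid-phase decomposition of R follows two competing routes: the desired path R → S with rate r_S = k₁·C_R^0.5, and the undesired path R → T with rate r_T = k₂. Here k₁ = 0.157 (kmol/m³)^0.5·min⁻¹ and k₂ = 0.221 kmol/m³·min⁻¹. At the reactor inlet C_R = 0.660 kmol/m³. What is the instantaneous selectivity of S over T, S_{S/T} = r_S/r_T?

S_{S/T} = r_S/r_T = (k₁·C_R^0.5)/(k₂) = (k₁/k₂)·C_R^0.5.
= (0.157×0.6600^0.5) / (0.221) = 0.1275/0.2210 = 0.577.

0.577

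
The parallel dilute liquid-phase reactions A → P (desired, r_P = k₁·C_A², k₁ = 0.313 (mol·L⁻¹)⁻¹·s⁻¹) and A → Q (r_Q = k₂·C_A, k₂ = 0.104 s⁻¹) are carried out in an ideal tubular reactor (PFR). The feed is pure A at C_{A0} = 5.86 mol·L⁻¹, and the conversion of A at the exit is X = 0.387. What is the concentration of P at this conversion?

C_A = C_{A0}(1−X) = 3.592 mol·L⁻¹.
Along a PFR/batch, dC_Q/dC_A = −r_Q/(r_P+r_Q) = −k₂/(k₂+k₁·C_A).
Integrating from C_{A0} to C_A: C_Q = (0.104/0.313)·ln[(0.104+0.313·5.86)/(0.104+0.313·3.59)] = 0.3323·ln(1.938/1.228) = 0.1515 mol·L⁻¹.
Then C_P = (C_{A0}−C_A) − C_Q = 2.268 − 0.1515 = 2.116 mol·L⁻¹.

2.12 mol·L⁻¹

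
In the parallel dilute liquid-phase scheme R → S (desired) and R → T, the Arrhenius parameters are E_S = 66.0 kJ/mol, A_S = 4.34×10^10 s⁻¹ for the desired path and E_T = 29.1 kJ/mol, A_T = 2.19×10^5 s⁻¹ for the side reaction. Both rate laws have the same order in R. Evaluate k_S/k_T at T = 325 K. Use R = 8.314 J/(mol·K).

With equal orders, S_{S/T} = k_S/k_T = (A_S/A_T)·exp[(E_T−E_S)/(RT)].
(E_T−E_S)/(RT) = (29.1−66.0)×10³/(8.314×325) = -36900/2702 = -13.66.
k_S/k_T = (4.34×10^10/2.19×10^5)·exp(-13.66) = 1.982×10^5 × 1.173×10^-6 = 0.232.
Since E_S > E_T, raising the temperature improves selectivity toward S.

0.232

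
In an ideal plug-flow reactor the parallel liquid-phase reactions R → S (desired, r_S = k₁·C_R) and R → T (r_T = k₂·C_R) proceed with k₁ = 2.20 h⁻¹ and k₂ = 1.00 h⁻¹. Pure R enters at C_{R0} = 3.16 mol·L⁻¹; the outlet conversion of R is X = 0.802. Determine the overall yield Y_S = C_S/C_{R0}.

C_R = C_{R0}(1−X) = 0.6257 mol·L⁻¹.
Both paths are first order in R, so the instantaneous fraction to S is constant: dC_S/d(−C_R) = k₁/(k₁+k₂) = 0.6875.
C_S = 0.6875·(C_{R0}−C_R) = 0.6875×2.534 = 1.74 mol·L⁻¹.
Y_S = C_S/C_{R0} = 1.742/3.16 = 0.551.

0.551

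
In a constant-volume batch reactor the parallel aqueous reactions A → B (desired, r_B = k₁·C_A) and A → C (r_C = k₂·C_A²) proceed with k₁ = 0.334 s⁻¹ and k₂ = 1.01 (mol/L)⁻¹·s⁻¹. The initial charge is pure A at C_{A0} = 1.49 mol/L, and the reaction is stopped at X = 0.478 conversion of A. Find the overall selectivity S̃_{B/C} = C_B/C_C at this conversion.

0.299

C_A = C_{A0}(1−X) = 0.7778 mol/L.
Along a PFR/batch, dC_B/dC_A = −r_B/(r_B+r_C) = −k₁/(k₁+k₂·C_A).
Integrating from C_{A0} to C_A: C_B = (0.334/1.01)·ln[(0.334+1.01·1.49)/(0.334+1.01·0.778)] = 0.3307·ln(1.839/1.120) = 0.1641 mol/L.
C_C = (C_{A0}−C_A)−C_B = 0.5481 mol/L; S̃_{B/C} = 0.1641/0.5481 = 0.299.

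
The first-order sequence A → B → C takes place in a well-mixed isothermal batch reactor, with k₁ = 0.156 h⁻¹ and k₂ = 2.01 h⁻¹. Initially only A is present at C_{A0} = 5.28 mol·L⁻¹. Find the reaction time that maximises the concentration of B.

1.38 h

The intermediate peaks when r₁ = r₂, i.e. k₁e^(−k₁t) = k₂e^(−k₂t), giving t_opt = ln(k₂/k₁)/(k₂−k₁).
= ln(2.01/0.156)/(2.01−0.156) = ln(12.88)/1.854 = 2.556/1.854 = 1.38 h.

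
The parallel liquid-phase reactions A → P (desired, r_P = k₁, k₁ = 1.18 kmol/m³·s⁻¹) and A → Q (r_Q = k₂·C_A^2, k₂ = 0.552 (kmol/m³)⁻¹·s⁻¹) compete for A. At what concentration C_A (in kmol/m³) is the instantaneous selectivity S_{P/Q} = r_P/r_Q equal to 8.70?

S_{P/Q} = (k₁/k₂)·C_A^-2 ⇒ C_A = (S·k₂/k₁)^(-0.5).
= (8.70×0.552/1.18)^(-0.5) = (4.070)^(-0.5) = 0.496 kmol/m³.

0.496 kmol/m³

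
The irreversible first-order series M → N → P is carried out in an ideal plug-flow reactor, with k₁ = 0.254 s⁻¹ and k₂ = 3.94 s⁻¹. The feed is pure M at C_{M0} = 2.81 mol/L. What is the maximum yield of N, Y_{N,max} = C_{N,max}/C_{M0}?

Evaluating C_N at τ_opt = ln(k₂/k₁)/(k₂−k₁) gives C_{N,max}/C_{M0} = (k₁/k₂)^[k₂/(k₂−k₁)].
= (0.254/3.94)^(3.94/(3.94−0.254)) = (0.06447)^(1.069) = 0.05337.

0.0534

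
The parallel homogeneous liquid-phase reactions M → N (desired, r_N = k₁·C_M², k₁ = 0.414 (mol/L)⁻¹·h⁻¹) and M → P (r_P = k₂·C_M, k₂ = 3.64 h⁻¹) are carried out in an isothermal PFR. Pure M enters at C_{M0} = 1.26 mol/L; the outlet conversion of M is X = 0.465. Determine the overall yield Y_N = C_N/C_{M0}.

0.0460

C_M = C_{M0}(1−X) = 0.6741 mol/L.
Along a PFR/batch, dC_P/dC_M = −r_P/(r_N+r_P) = −k₂/(k₂+k₁·C_M).
Integrating from C_{M0} to C_M: C_P = (3.64/0.414)·ln[(3.64+0.414·1.26)/(3.64+0.414·0.674)] = 8.792·ln(4.162/3.919) = 0.5280 mol/L.
Then C_N = (C_{M0}−C_M) − C_P = 0.5859 − 0.5280 = 0.05790 mol/L.
Y_N = C_N/C_{M0} = 0.05790/1.26 = 0.0460.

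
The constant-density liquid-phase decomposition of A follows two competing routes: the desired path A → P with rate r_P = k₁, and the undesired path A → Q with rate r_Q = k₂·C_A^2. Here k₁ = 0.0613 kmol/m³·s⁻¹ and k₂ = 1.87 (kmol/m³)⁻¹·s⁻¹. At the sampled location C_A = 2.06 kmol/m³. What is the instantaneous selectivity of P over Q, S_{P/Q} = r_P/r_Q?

0.00772

S_{P/Q} = r_P/r_Q = (k₁)/(k₂·C_A^2) = (k₁/k₂)·C_A^-2.
= (0.0613) / (1.87×2.060^2) = 0.06130/7.936 = 0.00772.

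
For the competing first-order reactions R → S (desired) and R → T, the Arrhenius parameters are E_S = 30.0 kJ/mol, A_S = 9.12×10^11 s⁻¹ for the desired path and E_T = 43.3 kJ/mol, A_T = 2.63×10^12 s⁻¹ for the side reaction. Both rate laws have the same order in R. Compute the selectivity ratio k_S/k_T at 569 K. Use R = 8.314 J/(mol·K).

5.77

k_S/k_T = (A_S/A_T)·exp[−(E_S−E_T)/(RT)] = (A_S/A_T)·exp[(E_T−E_S)/(RT)].
(E_T−E_S)/(RT) = (43.3−30.0)×10³/(8.314×569) = 13300/4731 = 2.811.
k_S/k_T = (9.12×10^11/2.63×10^12)·exp(2.811) = 0.3468 × 16.63 = 5.77.
Since E_S < E_T, lowering the temperature improves selectivity toward S.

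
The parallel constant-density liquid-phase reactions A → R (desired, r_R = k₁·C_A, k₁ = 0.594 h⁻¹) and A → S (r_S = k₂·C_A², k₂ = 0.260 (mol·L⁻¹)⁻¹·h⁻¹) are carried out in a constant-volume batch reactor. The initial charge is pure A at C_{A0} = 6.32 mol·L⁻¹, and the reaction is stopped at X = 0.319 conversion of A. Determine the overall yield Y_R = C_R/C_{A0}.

C_A = C_{A0}(1−X) = 4.304 mol·L⁻¹.
Along a PFR/batch, dC_R/dC_A = −r_R/(r_R+r_S) = −k₁/(k₁+k₂·C_A).
Integrating from C_{A0} to C_A: C_R = (0.594/0.260)·ln[(0.594+0.260·6.32)/(0.594+0.260·4.30)] = 2.285·ln(2.237/1.713) = 0.6099 mol·L⁻¹.
Y_R = C_R/C_{A0} = 0.6099/6.32 = 0.0965.

0.0965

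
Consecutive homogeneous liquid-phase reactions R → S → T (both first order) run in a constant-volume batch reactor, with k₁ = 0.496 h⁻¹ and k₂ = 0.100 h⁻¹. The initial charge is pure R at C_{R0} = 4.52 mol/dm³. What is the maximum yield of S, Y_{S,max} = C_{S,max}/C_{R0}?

Evaluating C_S at t_opt = ln(k₂/k₁)/(k₂−k₁) gives C_{S,max}/C_{R0} = (k₁/k₂)^[k₂/(k₂−k₁)].
= (0.496/0.100)^(0.100/(0.100−0.496)) = (4.960)^(-0.2525) = 0.6674.

0.667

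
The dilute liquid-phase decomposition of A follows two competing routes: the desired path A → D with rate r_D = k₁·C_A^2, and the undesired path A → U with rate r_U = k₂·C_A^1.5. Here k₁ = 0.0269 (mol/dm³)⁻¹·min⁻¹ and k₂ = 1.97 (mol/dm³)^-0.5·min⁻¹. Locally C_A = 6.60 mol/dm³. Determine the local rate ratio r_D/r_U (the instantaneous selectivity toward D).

0.0351

S_{D/U} = r_D/r_U = (k₁·C_A^2)/(k₂·C_A^1.5) = (k₁/k₂)·C_A^0.5.
= (0.0269×6.600^2) / (1.97×6.600^1.5) = 1.172/33.40 = 0.0351.
Since the desired path is higher order in A, keeping C_A high (PFR or concentrated feed) favours D.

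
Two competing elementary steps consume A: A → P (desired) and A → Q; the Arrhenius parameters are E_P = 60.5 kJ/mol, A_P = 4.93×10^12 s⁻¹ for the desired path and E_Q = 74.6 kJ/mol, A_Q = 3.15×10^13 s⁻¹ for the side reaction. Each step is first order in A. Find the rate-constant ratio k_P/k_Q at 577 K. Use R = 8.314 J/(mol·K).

2.96

With equal orders, S_{P/Q} = k_P/k_Q = (A_P/A_Q)·exp[(E_Q−E_P)/(RT)].
(E_Q−E_P)/(RT) = (74.6−60.5)×10³/(8.314×577) = 14100/4797 = 2.939.
k_P/k_Q = (4.93×10^12/3.15×10^13)·exp(2.939) = 0.1565 × 18.90 = 2.96.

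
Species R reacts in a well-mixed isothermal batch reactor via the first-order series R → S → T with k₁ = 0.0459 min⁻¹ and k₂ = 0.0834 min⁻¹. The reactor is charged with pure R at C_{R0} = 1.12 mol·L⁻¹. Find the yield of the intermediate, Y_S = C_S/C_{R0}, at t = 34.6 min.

Solving the coupled first-order balances gives C_S(t) = [k₁/(k₂−k₁)]·C_{R0}·(e^(−k₁t) − e^(−k₂t)).
e^(−k₁t) = e^(−0.0459×34.6) = e^(−1.588) = 0.2043; e^(−k₂t) = e^(−2.886) = 0.05582.
C_S = 0.0459×1.12/(0.0834−0.0459) × (0.2043−0.05582) = 1.371×0.1485 = 0.2036 mol·L⁻¹.
Y_S = C_S/C_{R0} = 0.2036/1.12 = 0.182.

0.182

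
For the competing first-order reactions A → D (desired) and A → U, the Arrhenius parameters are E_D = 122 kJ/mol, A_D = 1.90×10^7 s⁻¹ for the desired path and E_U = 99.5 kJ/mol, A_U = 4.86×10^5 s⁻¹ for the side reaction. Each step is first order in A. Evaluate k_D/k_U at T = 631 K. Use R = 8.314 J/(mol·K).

0.536

With equal orders, S_{D/U} = k_D/k_U = (A_D/A_U)·exp[(E_U−E_D)/(RT)].
(E_U−E_D)/(RT) = (99.5−122)×10³/(8.314×631) = -22500/5246 = -4.289.
k_D/k_U = (1.90×10^7/4.86×10^5)·exp(-4.289) = 39.09 × 0.01372 = 0.536.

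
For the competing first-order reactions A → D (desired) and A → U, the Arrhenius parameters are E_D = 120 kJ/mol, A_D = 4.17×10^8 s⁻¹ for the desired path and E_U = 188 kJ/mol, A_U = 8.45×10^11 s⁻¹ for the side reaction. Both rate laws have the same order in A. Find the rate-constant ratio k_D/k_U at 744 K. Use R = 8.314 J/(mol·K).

29.3

k_D/k_U = (A_D/A_U)·exp[−(E_D−E_U)/(RT)] = (A_D/A_U)·exp[(E_U−E_D)/(RT)].
(E_U−E_D)/(RT) = (188−120)×10³/(8.314×744) = 68000/6186 = 10.99.
k_D/k_U = (4.17×10^8/8.45×10^11)·exp(10.99) = 4.935×10^-4 × 59471 = 29.3.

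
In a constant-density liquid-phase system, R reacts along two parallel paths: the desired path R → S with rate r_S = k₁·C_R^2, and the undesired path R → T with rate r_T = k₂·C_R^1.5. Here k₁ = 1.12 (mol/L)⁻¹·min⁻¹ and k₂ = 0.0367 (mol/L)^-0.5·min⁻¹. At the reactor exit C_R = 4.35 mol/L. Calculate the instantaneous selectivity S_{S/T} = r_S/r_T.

S_{S/T} = r_S/r_T = (k₁·C_R^2)/(k₂·C_R^1.5) = (k₁/k₂)·C_R^0.5.
= (1.12×4.350^2) / (0.0367×4.350^1.5) = 21.19/0.3330 = 63.6.

63.6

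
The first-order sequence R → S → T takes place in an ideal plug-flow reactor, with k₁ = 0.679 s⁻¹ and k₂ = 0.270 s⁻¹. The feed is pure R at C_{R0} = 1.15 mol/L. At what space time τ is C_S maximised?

2.25 s

The intermediate peaks when r₁ = r₂, i.e. k₁e^(−k₁τ) = k₂e^(−k₂τ), giving τ_opt = ln(k₂/k₁)/(k₂−k₁).
= ln(0.270/0.679)/(0.270−0.679) = ln(0.3976)/-0.4090 = -0.9222/-0.4090 = 2.25 s.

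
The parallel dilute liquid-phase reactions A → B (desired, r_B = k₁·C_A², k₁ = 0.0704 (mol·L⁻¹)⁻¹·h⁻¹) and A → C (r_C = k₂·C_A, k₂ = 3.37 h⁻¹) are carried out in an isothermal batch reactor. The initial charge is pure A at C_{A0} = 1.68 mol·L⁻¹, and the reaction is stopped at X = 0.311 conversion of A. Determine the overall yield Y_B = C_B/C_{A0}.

C_A = C_{A0}(1−X) = 1.158 mol·L⁻¹.
Along a PFR/batch, dC_C/dC_A = −r_C/(r_B+r_C) = −k₂/(k₂+k₁·C_A).
Integrating from C_{A0} to C_A: C_C = (3.37/0.0704)·ln[(3.37+0.0704·1.68)/(3.37+0.0704·1.16)] = 47.87·ln(3.488/3.451) = 0.5074 mol·L⁻¹.
Then C_B = (C_{A0}−C_A) − C_C = 0.5225 − 0.5074 = 0.01503 mol·L⁻¹.
Y_B = C_B/C_{A0} = 0.01503/1.68 = 0.00895.

0.00895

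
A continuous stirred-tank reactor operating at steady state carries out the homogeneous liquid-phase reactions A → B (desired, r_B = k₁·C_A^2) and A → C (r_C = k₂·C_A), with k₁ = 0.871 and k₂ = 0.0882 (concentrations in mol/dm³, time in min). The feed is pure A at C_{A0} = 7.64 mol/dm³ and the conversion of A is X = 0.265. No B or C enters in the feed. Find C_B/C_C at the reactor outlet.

55.5

Exit C_A = C_{A0}(1−X) = 7.64×0.735 = 5.615 mol/dm³.
Rates in a CSTR are evaluated at the outlet concentration: r_B = 0.871×5.615^2 = 27.46, r_C = 0.0882×5.615 = 0.4953.
Overall selectivity = C_B/C_C = r_Bτ/(r_Cτ) = r_B/r_C = 55.5.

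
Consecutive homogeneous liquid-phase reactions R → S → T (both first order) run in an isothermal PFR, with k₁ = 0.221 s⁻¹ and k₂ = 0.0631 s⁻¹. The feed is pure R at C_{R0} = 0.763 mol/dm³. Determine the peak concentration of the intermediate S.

0.462 mol/dm³

For a first-order series the maximum intermediate yield is C_{S,max}/C_{R0} = (k₁/k₂)^[k₂/(k₂−k₁)].
= (0.221/0.0631)^(0.0631/(0.0631−0.221)) = (3.502)^(-0.3996) = 0.6060.
C_{S,max} = 0.6060×0.763 = 0.462 mol/dm³.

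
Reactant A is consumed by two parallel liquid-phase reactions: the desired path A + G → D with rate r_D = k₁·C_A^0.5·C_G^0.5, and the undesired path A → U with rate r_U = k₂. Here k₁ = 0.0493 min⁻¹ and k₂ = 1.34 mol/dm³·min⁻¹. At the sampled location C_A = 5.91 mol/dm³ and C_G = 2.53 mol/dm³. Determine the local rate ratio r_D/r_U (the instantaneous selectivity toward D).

S_{D/U} = r_D/r_U = (k₁·C_A^0.5·C_G^0.5)/(k₂) = (k₁/k₂)·C_A^0.5·C_G^0.5.
= (0.0493×5.910^0.5×2.530^0.5) / (1.34) = 0.1906/1.340 = 0.142.
Since the desired path is higher order in A, keeping C_A high (PFR or concentrated feed) favours D.

0.142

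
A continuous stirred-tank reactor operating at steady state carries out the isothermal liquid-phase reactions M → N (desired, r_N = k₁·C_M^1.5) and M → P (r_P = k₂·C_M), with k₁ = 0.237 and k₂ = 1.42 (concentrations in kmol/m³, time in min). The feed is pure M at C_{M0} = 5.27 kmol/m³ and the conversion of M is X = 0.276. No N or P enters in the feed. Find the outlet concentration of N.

0.358 kmol/m³

Exit C_M = C_{M0}(1−X) = 5.27×0.724 = 3.815 kmol/m³.
A CSTR operates uniformly at the exit composition, giving r_N = 1.766 and r_P = 5.418 (each k·C_M^n at C_M = 3.815).
Fraction of consumed M going to N: r_N/(r_N+r_P) = 0.2459.
C_N = 0.2459·C_{M0}·X = 0.2459×5.27×0.276 = 0.358 kmol/m³.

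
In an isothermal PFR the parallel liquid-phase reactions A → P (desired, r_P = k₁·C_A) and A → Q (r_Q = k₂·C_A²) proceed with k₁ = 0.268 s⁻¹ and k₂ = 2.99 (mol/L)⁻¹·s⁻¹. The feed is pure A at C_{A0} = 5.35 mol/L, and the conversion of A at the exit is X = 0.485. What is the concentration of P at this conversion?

C_A = C_{A0}(1−X) = 2.755 mol/L.
Along a PFR/batch, dC_P/dC_A = −r_P/(r_P+r_Q) = −k₁/(k₁+k₂·C_A).
Integrating from C_{A0} to C_A: C_P = (0.268/2.99)·ln[(0.268+2.99·5.35)/(0.268+2.99·2.76)] = 0.08963·ln(16.26/8.506) = 0.05810 mol/L.

0.0581 mol/L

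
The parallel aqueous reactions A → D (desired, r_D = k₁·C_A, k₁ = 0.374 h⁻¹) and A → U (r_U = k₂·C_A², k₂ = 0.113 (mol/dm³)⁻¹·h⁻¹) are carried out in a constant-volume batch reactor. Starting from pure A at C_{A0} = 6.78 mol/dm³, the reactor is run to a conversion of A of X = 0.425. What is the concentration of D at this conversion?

C_A = C_{A0}(1−X) = 3.898 mol/dm³.
Along a PFR/batch, dC_D/dC_A = −r_D/(r_D+r_U) = −k₁/(k₁+k₂·C_A).
Integrating from C_{A0} to C_A: C_D = (0.374/0.113)·ln[(0.374+0.113·6.78)/(0.374+0.113·3.90)] = 3.310·ln(1.140/0.8145) = 1.113 mol/dm³.

1.11 mol/dm³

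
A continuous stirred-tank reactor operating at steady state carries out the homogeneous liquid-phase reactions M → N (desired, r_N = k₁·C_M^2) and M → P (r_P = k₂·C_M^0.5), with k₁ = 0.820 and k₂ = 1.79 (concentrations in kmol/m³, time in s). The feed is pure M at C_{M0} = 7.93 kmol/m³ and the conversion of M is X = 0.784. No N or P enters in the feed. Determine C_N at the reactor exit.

3.15 kmol/m³

Exit C_M = C_{M0}(1−X) = 7.93×0.216 = 1.713 kmol/m³.
A CSTR operates uniformly at the exit composition, giving r_N = 2.406 and r_P = 2.343 (each k·C_M^n at C_M = 1.713).
Fraction of consumed M going to N: r_N/(r_N+r_P) = 0.5066.
C_N = 0.5066·C_{M0}·X = 0.5066×7.93×0.784 = 3.15 kmol/m³.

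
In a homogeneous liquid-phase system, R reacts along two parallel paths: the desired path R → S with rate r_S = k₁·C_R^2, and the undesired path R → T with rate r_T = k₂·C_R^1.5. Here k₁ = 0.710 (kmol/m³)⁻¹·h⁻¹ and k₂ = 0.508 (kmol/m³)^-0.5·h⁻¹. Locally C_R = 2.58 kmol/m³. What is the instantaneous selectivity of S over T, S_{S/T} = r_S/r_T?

2.24

S_{S/T} = r_S/r_T = (k₁·C_R^2)/(k₂·C_R^1.5) = (k₁/k₂)·C_R^0.5.
= (0.710×2.580^2) / (0.508×2.580^1.5) = 4.726/2.105 = 2.24.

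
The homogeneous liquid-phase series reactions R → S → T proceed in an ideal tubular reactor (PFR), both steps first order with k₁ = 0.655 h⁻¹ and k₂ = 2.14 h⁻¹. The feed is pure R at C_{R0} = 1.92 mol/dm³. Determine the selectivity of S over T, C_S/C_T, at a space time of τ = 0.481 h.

Solving the coupled first-order balances gives C_S(τ) = [k₁/(k₂−k₁)]·C_{R0}·(e^(−k₁τ) − e^(−k₂τ)).
e^(−k₁τ) = e^(−0.655×0.481) = e^(−0.3151) = 0.7297; e^(−k₂τ) = e^(−1.029) = 0.3572.
C_S = 0.655×1.92/(2.14−0.655) × (0.7297−0.3572) = 0.8469×0.3725 = 0.3155 mol/dm³.
C_R = C_{R0}e^(−k₁τ) = 1.401 mol/dm³, so C_T = C_{R0}−C_R−C_S = 0.2034 mol/dm³; C_S/C_T = 1.55.

1.55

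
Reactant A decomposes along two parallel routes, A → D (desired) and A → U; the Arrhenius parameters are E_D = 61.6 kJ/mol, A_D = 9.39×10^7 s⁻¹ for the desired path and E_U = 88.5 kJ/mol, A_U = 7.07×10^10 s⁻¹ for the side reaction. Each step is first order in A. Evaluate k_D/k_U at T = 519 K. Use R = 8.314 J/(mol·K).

k_D/k_U = (A_D/A_U)·exp[−(E_D−E_U)/(RT)] = (A_D/A_U)·exp[(E_U−E_D)/(RT)].
(E_U−E_D)/(RT) = (88.5−61.6)×10³/(8.314×519) = 26900/4315 = 6.234.
k_D/k_U = (9.39×10^7/7.07×10^10)·exp(6.234) = 0.001328 × 509.8 = 0.677.

0.677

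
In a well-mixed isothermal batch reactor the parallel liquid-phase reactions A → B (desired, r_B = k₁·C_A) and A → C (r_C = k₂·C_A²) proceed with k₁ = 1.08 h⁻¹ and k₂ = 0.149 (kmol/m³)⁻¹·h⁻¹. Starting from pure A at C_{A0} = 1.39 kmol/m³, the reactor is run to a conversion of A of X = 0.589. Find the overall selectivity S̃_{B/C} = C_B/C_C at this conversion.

C_A = C_{A0}(1−X) = 0.5713 kmol/m³.
Along a PFR/batch, dC_B/dC_A = −r_B/(r_B+r_C) = −k₁/(k₁+k₂·C_A).
Integrating from C_{A0} to C_A: C_B = (1.08/0.149)·ln[(1.08+0.149·1.39)/(1.08+0.149·0.571)] = 7.248·ln(1.287/1.165) = 0.7217 kmol/m³.
C_C = (C_{A0}−C_A)−C_B = 0.09697 kmol/m³; S̃_{B/C} = 0.7217/0.09697 = 7.44.

7.44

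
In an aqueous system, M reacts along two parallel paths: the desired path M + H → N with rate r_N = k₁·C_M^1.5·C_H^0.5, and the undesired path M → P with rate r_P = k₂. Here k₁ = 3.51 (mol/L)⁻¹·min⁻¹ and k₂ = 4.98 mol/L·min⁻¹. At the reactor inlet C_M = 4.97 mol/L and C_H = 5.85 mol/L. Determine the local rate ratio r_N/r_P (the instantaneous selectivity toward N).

S_{N/P} = r_N/r_P = (k₁·C_M^1.5·C_H^0.5)/(k₂) = (k₁/k₂)·C_M^1.5·C_H^0.5.
= (3.51×4.970^1.5×5.850^0.5) / (4.98) = 94.06/4.980 = 18.9.
Since the desired path is higher order in M, keeping C_M high (PFR or concentrated feed) favours N.

18.9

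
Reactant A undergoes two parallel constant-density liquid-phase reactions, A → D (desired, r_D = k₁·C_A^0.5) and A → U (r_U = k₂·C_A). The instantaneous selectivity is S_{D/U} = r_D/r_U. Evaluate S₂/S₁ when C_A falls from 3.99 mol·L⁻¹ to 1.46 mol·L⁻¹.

1.65

S_{D/U} = (k₁/k₂)·C_A^-0.5, so S₂/S₁ = (C_{A,2}/C_{A,1})^-0.5.
= (1.46/3.99)^(-0.5) = (0.3659)^(-0.5) = 1.65.
Selectivity toward D rises as C_A falls — low-concentration operation is favoured.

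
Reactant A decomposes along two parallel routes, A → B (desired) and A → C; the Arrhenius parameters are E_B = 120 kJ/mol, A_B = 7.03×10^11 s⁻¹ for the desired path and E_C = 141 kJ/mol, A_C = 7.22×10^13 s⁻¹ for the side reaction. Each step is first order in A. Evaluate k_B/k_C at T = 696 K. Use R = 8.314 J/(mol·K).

Since both paths have the same order in A, the concentration cancels and S_{B/C} = k_B/k_C = (A_B/A_C)·exp[(E_C−E_B)/(RT)].
(E_C−E_B)/(RT) = (141−120)×10³/(8.314×696) = 21000/5787 = 3.629.
k_B/k_C = (7.03×10^11/7.22×10^13)·exp(3.629) = 0.009737 × 37.68 = 0.367.

0.367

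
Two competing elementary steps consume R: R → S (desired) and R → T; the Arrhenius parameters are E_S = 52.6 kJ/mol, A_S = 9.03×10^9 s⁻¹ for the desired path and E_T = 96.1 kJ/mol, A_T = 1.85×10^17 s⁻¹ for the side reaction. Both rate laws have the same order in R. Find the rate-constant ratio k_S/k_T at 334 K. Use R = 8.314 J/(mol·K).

0.310

k_S/k_T = (A_S/A_T)·exp[−(E_S−E_T)/(RT)] = (A_S/A_T)·exp[(E_T−E_S)/(RT)].
(E_T−E_S)/(RT) = (96.1−52.6)×10³/(8.314×334) = 43500/2777 = 15.67.
k_S/k_T = (9.03×10^9/1.85×10^17)·exp(15.67) = 4.881×10^-8 × 6.357×10^6 = 0.310.
Since E_S < E_T, lowering the temperature improves selectivity toward S.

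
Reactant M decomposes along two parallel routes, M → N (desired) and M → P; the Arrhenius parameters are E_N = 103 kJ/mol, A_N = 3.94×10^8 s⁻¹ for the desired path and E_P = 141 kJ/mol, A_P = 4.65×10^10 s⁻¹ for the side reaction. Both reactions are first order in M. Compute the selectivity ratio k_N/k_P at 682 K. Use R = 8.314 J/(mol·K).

6.90

Since both paths have the same order in M, the concentration cancels and S_{N/P} = k_N/k_P = (A_N/A_P)·exp[(E_P−E_N)/(RT)].
(E_P−E_N)/(RT) = (141−103)×10³/(8.314×682) = 38000/5670 = 6.702.
k_N/k_P = (3.94×10^8/4.65×10^10)·exp(6.702) = 0.008473 × 813.8 = 6.90.
Since E_N < E_P, lowering the temperature improves selectivity toward N.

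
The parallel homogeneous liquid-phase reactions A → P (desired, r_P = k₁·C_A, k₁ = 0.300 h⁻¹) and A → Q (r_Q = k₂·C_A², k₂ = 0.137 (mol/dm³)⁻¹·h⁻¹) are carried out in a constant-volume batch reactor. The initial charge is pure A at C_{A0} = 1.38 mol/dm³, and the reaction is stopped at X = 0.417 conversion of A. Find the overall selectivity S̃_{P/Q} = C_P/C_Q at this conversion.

C_A = C_{A0}(1−X) = 0.8045 mol/dm³.
Along a PFR/batch, dC_P/dC_A = −r_P/(r_P+r_Q) = −k₁/(k₁+k₂·C_A).
Integrating from C_{A0} to C_A: C_P = (0.300/0.137)·ln[(0.300+0.137·1.38)/(0.300+0.137·0.805)] = 2.190·ln(0.4891/0.4102) = 0.3849 mol/dm³.
C_Q = (C_{A0}−C_A)−C_P = 0.1905 mol/dm³; S̃_{P/Q} = 0.3849/0.1905 = 2.02.

2.02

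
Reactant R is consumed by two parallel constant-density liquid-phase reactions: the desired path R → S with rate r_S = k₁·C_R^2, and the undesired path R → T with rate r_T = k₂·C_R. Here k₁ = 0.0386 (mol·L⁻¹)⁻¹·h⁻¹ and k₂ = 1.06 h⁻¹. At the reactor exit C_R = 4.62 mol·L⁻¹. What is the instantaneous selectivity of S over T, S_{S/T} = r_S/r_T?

0.168

S_{S/T} = r_S/r_T = (k₁·C_R^2)/(k₂·C_R) = (k₁/k₂)·C_R.
= (0.0386×4.620^2) / (1.06×4.620) = 0.8239/4.897 = 0.168.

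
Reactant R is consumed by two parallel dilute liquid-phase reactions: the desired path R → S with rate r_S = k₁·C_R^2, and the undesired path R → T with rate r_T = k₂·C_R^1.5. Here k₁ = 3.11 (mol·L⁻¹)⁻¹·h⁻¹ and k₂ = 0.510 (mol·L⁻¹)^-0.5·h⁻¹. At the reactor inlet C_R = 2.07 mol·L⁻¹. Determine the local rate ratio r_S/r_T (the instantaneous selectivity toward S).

8.77

S_{S/T} = r_S/r_T = (k₁·C_R^2)/(k₂·C_R^1.5) = (k₁/k₂)·C_R^0.5.
= (3.11×2.070^2) / (0.510×2.070^1.5) = 13.33/1.519 = 8.77.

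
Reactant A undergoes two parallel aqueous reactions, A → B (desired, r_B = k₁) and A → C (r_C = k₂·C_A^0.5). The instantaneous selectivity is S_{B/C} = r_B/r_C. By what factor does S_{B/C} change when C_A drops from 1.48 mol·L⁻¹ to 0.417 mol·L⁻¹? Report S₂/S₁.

1.88

S_{B/C} = (k₁/k₂)·C_A^-0.5, so S₂/S₁ = (C_{A,2}/C_{A,1})^-0.5.
= (0.417/1.48)^(-0.5) = (0.2818)^(-0.5) = 1.88.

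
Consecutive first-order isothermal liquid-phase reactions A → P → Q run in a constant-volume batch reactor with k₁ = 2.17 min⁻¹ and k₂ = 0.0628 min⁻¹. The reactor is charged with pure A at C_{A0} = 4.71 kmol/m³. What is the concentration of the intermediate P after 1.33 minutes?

4.19 kmol/m³

For first-order series with pure A initially, C_P(t) = k₁C_{A0}/(k₂−k₁)·(e^(−k₁t) − e^(−k₂t)).
e^(−k₁t) = e^(−2.17×1.33) = e^(−2.886) = 0.05579; e^(−k₂t) = e^(−0.08352) = 0.9199.
C_P = 2.17×4.71/(0.0628−2.17) × (0.05579−0.9199) = (-4.850)×(-0.8641) = 4.191 kmol/m³.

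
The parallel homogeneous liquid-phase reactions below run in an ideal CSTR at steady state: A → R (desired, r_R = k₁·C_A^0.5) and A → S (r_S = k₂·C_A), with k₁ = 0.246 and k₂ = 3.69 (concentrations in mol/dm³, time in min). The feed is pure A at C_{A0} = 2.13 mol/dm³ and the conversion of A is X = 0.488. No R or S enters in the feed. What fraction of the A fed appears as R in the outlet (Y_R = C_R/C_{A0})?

0.0293

Exit C_A = C_{A0}(1−X) = 2.13×0.512 = 1.091 mol/dm³.
Rates in a CSTR are evaluated at the outlet concentration: r_R = 0.246×1.091^0.5 = 0.2569, r_S = 3.69×1.091 = 4.024.
Fraction of consumed A going to R: r_R/(r_R+r_S) = 0.06001.
C_R = 0.06001·C_{A0}·X = 0.06001×2.13×0.488 = 0.0624 mol/dm³; Y_R = C_R/C_{A0} = 0.0293.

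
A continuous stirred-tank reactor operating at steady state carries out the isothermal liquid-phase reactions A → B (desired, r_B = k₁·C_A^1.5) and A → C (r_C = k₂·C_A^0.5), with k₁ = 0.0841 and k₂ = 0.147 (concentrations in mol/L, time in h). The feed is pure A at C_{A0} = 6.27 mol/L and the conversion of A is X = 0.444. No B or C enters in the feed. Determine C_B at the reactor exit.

1.85 mol/L

Exit C_A = C_{A0}(1−X) = 6.27×0.556 = 3.486 mol/L.
In a CSTR the entire volume is at exit conditions, so r_B = 0.0841×3.486^1.5 = 0.5474 and r_C = 0.147×3.486^0.5 = 0.2745.
Fraction of consumed A going to B: r_B/(r_B+r_C) = 0.6660.
C_B = 0.6660·C_{A0}·X = 0.6660×6.27×0.444 = 1.85 mol/L.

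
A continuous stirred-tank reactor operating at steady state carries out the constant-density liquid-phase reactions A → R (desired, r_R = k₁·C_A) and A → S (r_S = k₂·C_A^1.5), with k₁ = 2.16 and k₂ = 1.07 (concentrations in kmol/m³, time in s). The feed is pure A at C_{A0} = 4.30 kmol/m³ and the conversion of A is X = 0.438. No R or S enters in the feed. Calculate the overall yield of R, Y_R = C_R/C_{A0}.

Exit C_A = C_{A0}(1−X) = 4.30×0.562 = 2.417 kmol/m³.
In a CSTR the entire volume is at exit conditions, so r_R = 2.16×2.417 = 5.220 and r_S = 1.07×2.417^1.5 = 4.020.
Fraction of consumed A going to R: r_R/(r_R+r_S) = 0.5649.
C_R = 0.5649·C_{A0}·X = 0.5649×4.30×0.438 = 1.06 kmol/m³; Y_R = C_R/C_{A0} = 0.247.

0.247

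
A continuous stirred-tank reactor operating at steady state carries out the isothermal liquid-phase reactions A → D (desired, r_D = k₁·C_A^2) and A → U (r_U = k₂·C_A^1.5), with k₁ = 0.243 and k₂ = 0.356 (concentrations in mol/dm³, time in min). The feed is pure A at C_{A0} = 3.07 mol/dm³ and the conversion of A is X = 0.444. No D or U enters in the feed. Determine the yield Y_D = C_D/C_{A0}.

Exit C_A = C_{A0}(1−X) = 3.07×0.556 = 1.707 mol/dm³.
In a CSTR the entire volume is at exit conditions, so r_D = 0.243×1.707^2 = 0.7080 and r_U = 0.356×1.707^1.5 = 0.7939.
Fraction of consumed A going to D: r_D/(r_D+r_U) = 0.4714.
C_D = 0.4714·C_{A0}·X = 0.4714×3.07×0.444 = 0.643 mol/dm³; Y_D = C_D/C_{A0} = 0.209.

0.209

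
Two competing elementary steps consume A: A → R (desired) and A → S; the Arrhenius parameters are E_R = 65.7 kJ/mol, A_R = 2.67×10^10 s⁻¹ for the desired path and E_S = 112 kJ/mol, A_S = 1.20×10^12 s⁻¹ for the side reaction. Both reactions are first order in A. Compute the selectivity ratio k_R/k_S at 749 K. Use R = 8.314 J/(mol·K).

37.7

Since both paths have the same order in A, the concentration cancels and S_{R/S} = k_R/k_S = (A_R/A_S)·exp[(E_S−E_R)/(RT)].
(E_S−E_R)/(RT) = (112−65.7)×10³/(8.314×749) = 46300/6227 = 7.435.
k_R/k_S = (2.67×10^10/1.20×10^12)·exp(7.435) = 0.02225 × 1694 = 37.7.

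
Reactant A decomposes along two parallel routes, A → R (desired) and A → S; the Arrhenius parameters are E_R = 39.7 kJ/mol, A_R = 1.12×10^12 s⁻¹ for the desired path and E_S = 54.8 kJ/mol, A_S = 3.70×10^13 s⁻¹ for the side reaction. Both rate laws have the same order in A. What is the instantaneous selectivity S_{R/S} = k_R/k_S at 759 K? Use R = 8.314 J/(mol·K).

k_R/k_S = (A_R/A_S)·exp[−(E_R−E_S)/(RT)] = (A_R/A_S)·exp[(E_S−E_R)/(RT)].
(E_S−E_R)/(RT) = (54.8−39.7)×10³/(8.314×759) = 15100/6310 = 2.393.
k_R/k_S = (1.12×10^12/3.70×10^13)·exp(2.393) = 0.03027 × 10.95 = 0.331.

0.331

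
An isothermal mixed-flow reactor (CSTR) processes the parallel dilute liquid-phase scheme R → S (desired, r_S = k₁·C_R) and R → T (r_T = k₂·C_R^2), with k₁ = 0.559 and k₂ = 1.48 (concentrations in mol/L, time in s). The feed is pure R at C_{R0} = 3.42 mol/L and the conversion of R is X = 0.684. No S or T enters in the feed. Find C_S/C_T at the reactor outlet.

0.349

Exit C_R = C_{R0}(1−X) = 3.42×0.316 = 1.081 mol/L.
A CSTR operates uniformly at the exit composition, giving r_S = 0.6041 and r_T = 1.729 (each k·C_R^n at C_R = 1.081).
Overall selectivity = C_S/C_T = r_Sτ/(r_Tτ) = r_S/r_T = 0.349.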